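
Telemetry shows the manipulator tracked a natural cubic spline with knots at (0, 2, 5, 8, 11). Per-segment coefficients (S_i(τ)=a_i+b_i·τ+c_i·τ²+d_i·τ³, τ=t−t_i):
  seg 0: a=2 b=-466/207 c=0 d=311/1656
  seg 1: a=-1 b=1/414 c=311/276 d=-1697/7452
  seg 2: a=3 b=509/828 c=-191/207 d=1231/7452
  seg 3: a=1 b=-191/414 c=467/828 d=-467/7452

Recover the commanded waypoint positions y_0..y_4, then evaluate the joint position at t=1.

y_0 = S_0(0) = a_0 = 2
y_1 = S_1(0) = a_1 = -1
y_2 = S_2(0) = a_2 = 3
y_3 = S_3(0) = a_3 = 1
y_4 = S_3(3) = 3
t_q=1 is in segment 0 (τ=1); S_0(τ)=-35/552

y_0=2 y_1=-1 y_2=3 y_3=1 y_4=3
S(1) = -35/552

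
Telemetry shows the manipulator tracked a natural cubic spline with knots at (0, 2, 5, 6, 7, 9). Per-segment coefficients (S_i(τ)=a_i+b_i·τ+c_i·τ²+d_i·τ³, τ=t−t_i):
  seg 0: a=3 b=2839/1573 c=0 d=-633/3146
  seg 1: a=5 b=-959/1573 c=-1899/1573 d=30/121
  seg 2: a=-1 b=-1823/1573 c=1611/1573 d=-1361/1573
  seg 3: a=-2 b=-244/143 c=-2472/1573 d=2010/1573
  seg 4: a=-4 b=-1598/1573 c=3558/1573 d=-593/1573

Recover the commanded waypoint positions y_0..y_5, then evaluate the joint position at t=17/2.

y_0=3 y_1=5 y_2=-1 y_3=-2 y_4=-4 y_5=0
S(17/2) = -21479/12584

y_0 = S_0(0) = a_0 = 3
y_1 = S_1(0) = a_1 = 5
y_2 = S_2(0) = a_2 = -1
y_3 = S_3(0) = a_3 = -2
y_4 = S_4(0) = a_4 = -4
y_5 = S_4(2) = 0
t_q=17/2 is in segment 4 (τ=3/2); S_4(τ)=-21479/12584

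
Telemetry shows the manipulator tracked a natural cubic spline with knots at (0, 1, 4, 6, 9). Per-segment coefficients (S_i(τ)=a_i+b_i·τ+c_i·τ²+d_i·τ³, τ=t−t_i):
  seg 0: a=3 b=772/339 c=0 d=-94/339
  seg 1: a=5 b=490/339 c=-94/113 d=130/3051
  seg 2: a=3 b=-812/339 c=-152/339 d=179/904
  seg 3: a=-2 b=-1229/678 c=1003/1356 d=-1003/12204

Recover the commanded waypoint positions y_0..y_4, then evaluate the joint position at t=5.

y_0 = S_0(0) = a_0 = 3
y_1 = S_1(0) = a_1 = 5
y_2 = S_2(0) = a_2 = 3
y_3 = S_3(0) = a_3 = -2
y_4 = S_3(3) = -3
t_q=5 is in segment 2 (τ=1); S_2(τ)=961/2712

y_0=3 y_1=5 y_2=3 y_3=-2 y_4=-3
S(5) = 961/2712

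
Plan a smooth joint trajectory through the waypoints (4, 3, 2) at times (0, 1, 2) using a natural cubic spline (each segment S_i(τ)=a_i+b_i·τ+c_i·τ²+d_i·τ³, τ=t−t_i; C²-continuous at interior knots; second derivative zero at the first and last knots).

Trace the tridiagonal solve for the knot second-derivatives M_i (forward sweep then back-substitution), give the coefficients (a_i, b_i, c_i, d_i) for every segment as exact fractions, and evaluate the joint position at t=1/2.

  seg 0: a=4 b=-1 c=0 d=0
  seg 1: a=3 b=-1 c=0 d=0
S(1/2) = 7/2

Δ: Δ0=-1, Δ1=-1
row 1: diag=4, rhs=0; c'=1/4, d'=0
back: M1=0
M: M0=0, M1=0, M2=0
seg 0: a=4, c=M0/2=0, d=(M1−M0)/(6·1)=0, b=Δ0−h0·(2M0+M1)/6=-1
seg 1: a=3, c=M1/2=0, d=(M2−M1)/(6·1)=0, b=Δ1−h1·(2M1+M2)/6=-1
t_q=1/2 → seg 0, τ=1/2; S=4+-1·τ+0·τ²+0·τ³=7/2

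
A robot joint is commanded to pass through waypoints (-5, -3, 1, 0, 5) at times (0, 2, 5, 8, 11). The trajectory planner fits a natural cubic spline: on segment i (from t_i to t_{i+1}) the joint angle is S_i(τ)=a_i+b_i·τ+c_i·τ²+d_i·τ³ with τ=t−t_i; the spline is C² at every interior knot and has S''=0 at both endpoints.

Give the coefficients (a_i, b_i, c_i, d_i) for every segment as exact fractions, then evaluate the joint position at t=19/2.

Δ: Δ0=1, Δ1=4/3, Δ2=-1/3, Δ3=5/3
row 1: diag=10, rhs=2; c'=3/10, d'=1/5
row 2: denom=12−3·3/10=111/10; d'=(-10−3·1/5)/(111/10)=-106/111
row 3: denom=12−3·10/37=414/37; d'=(12−3·-106/111)/(414/37)=275/207
back: M3=275/207
back: M2=-106/111−10/37·275/207=-272/207
back: M1=1/5−3/10·-272/207=41/69
M: M0=0, M1=41/69, M2=-272/207, M3=275/207, M4=0
seg 0: a=-5, c=M0/2=0, d=(M1−M0)/(6·2)=41/828, b=Δ0−h0·(2M0+M1)/6=166/207
seg 1: a=-3, c=M1/2=41/138, d=(M2−M1)/(6·3)=-395/3726, b=Δ1−h1·(2M1+M2)/6=289/207
seg 2: a=1, c=M2/2=-136/207, d=(M3−M2)/(6·3)=547/3726, b=Δ2−h2·(2M2+M3)/6=131/414
seg 3: a=0, c=M3/2=275/414, d=(M4−M3)/(6·3)=-275/3726, b=Δ3−h3·(2M3+M4)/6=70/207
t_q=19/2 → seg 3, τ=3/2; S=0+70/207·τ+275/414·τ²+-275/3726·τ³=645/368

  seg 0: a=-5 b=166/207 c=0 d=41/828
  seg 1: a=-3 b=289/207 c=41/138 d=-395/3726
  seg 2: a=1 b=131/414 c=-136/207 d=547/3726
  seg 3: a=0 b=70/207 c=275/414 d=-275/3726
S(19/2) = 645/368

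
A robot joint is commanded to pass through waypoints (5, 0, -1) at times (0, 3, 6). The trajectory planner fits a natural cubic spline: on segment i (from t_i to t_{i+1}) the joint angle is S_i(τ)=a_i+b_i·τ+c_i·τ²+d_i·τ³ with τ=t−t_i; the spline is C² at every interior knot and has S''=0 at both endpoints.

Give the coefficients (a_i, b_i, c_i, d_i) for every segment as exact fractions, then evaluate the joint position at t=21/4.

  seg 0: a=5 b=-2 c=0 d=1/27
  seg 1: a=0 b=-1 c=1/3 d=-1/27
S(21/4) = -63/64

Δ: Δ0=-5/3, Δ1=-1/3
row 1: diag=12, rhs=8; c'=1/4, d'=2/3
back: M1=2/3
M: M0=0, M1=2/3, M2=0
seg 0: a=5, c=M0/2=0, d=(M1−M0)/(6·3)=1/27, b=Δ0−h0·(2M0+M1)/6=-2
seg 1: a=0, c=M1/2=1/3, d=(M2−M1)/(6·3)=-1/27, b=Δ1−h1·(2M1+M2)/6=-1
t_q=21/4 → seg 1, τ=9/4; S=0+-1·τ+1/3·τ²+-1/27·τ³=-63/64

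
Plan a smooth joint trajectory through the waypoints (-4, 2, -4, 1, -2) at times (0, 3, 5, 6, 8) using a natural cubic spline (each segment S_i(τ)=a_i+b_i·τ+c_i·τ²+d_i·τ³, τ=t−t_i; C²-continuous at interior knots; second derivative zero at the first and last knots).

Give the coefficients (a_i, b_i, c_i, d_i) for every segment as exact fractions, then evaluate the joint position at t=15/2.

Δ: Δ0=2, Δ1=-3, Δ2=5, Δ3=-3/2
row 1: diag=10, rhs=-30; c'=1/5, d'=-3
row 2: denom=6−2·1/5=28/5; d'=(48−2·-3)/(28/5)=135/14
row 3: denom=6−1·5/28=163/28; d'=(-39−1·135/14)/(163/28)=-1362/163
back: M3=-1362/163
back: M2=135/14−5/28·-1362/163=1815/163
back: M1=-3−1/5·1815/163=-852/163
M: M0=0, M1=-852/163, M2=1815/163, M3=-1362/163, M4=0
seg 0: a=-4, c=M0/2=0, d=(M1−M0)/(6·3)=-142/489, b=Δ0−h0·(2M0+M1)/6=752/163
seg 1: a=2, c=M1/2=-426/163, d=(M2−M1)/(6·2)=889/652, b=Δ1−h1·(2M1+M2)/6=-526/163
seg 2: a=-4, c=M2/2=1815/326, d=(M3−M2)/(6·1)=-1059/326, b=Δ2−h2·(2M2+M3)/6=437/163
seg 3: a=1, c=M3/2=-681/163, d=(M4−M3)/(6·2)=227/326, b=Δ3−h3·(2M3+M4)/6=1327/326
t_q=15/2 → seg 3, τ=3/2; S=1+1327/326·τ+-681/163·τ²+227/326·τ³=145/2608

  seg 0: a=-4 b=752/163 c=0 d=-142/489
  seg 1: a=2 b=-526/163 c=-426/163 d=889/652
  seg 2: a=-4 b=437/163 c=1815/326 d=-1059/326
  seg 3: a=1 b=1327/326 c=-681/163 d=227/326
S(15/2) = 145/2608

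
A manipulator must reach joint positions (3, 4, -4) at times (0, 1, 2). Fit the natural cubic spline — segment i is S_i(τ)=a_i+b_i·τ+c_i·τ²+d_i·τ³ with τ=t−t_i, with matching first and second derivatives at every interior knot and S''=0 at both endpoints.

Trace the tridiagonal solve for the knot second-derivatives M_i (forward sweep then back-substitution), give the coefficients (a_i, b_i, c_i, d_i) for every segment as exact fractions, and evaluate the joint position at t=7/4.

  seg 0: a=3 b=13/4 c=0 d=-9/4
  seg 1: a=4 b=-7/2 c=-27/4 d=9/4
S(7/4) = -377/256

Δ: Δ0=1, Δ1=-8
row 1: diag=4, rhs=-54; c'=1/4, d'=-27/2
back: M1=-27/2
M: M0=0, M1=-27/2, M2=0
seg 0: a=3, c=M0/2=0, d=(M1−M0)/(6·1)=-9/4, b=Δ0−h0·(2M0+M1)/6=13/4
seg 1: a=4, c=M1/2=-27/4, d=(M2−M1)/(6·1)=9/4, b=Δ1−h1·(2M1+M2)/6=-7/2
t_q=7/4 → seg 1, τ=3/4; S=4+-7/2·τ+-27/4·τ²+9/4·τ³=-377/256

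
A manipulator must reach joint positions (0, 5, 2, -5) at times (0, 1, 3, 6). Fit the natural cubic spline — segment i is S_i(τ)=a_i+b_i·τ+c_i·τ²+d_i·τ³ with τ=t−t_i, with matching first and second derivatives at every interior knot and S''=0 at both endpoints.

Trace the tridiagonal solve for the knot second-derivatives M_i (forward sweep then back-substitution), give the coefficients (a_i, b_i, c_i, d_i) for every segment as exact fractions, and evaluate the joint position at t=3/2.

Δ: Δ0=5, Δ1=-3/2, Δ2=-7/3
row 1: diag=6, rhs=-39; c'=1/3, d'=-13/2
row 2: denom=10−2·1/3=28/3; d'=(-5−2·-13/2)/(28/3)=6/7
back: M2=6/7
back: M1=-13/2−1/3·6/7=-95/14
M: M0=0, M1=-95/14, M2=6/7, M3=0
seg 0: a=0, c=M0/2=0, d=(M1−M0)/(6·1)=-95/84, b=Δ0−h0·(2M0+M1)/6=515/84
seg 1: a=5, c=M1/2=-95/28, d=(M2−M1)/(6·2)=107/168, b=Δ1−h1·(2M1+M2)/6=115/42
seg 2: a=2, c=M2/2=3/7, d=(M3−M2)/(6·3)=-1/21, b=Δ2−h2·(2M2+M3)/6=-67/21
t_q=3/2 → seg 1, τ=1/2; S=5+115/42·τ+-95/28·τ²+107/168·τ³=2509/448

  seg 0: a=0 b=515/84 c=0 d=-95/84
  seg 1: a=5 b=115/42 c=-95/28 d=107/168
  seg 2: a=2 b=-67/21 c=3/7 d=-1/21
S(3/2) = 2509/448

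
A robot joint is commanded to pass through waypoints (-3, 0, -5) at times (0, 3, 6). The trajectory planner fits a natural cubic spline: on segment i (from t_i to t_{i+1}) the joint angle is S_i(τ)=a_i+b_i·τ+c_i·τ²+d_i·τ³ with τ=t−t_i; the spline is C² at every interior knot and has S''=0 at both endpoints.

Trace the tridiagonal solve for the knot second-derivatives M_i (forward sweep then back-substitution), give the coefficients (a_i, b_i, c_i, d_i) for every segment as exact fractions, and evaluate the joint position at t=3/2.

  seg 0: a=-3 b=5/3 c=0 d=-2/27
  seg 1: a=0 b=-1/3 c=-2/3 d=2/27
S(3/2) = -3/4

Δ: Δ0=1, Δ1=-5/3
row 1: diag=12, rhs=-16; c'=1/4, d'=-4/3
back: M1=-4/3
M: M0=0, M1=-4/3, M2=0
seg 0: a=-3, c=M0/2=0, d=(M1−M0)/(6·3)=-2/27, b=Δ0−h0·(2M0+M1)/6=5/3
seg 1: a=0, c=M1/2=-2/3, d=(M2−M1)/(6·3)=2/27, b=Δ1−h1·(2M1+M2)/6=-1/3
t_q=3/2 → seg 0, τ=3/2; S=-3+5/3·τ+0·τ²+-2/27·τ³=-3/4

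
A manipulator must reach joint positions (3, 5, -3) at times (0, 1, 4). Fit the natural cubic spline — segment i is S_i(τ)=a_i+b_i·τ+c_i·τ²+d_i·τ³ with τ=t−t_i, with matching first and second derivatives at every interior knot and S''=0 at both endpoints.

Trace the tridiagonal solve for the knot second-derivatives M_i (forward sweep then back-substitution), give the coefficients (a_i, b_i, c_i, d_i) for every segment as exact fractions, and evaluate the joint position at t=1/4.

  seg 0: a=3 b=31/12 c=0 d=-7/12
  seg 1: a=5 b=5/6 c=-7/4 d=7/36
S(1/4) = 931/256

Δ: Δ0=2, Δ1=-8/3
row 1: diag=8, rhs=-28; c'=3/8, d'=-7/2
back: M1=-7/2
M: M0=0, M1=-7/2, M2=0
seg 0: a=3, c=M0/2=0, d=(M1−M0)/(6·1)=-7/12, b=Δ0−h0·(2M0+M1)/6=31/12
seg 1: a=5, c=M1/2=-7/4, d=(M2−M1)/(6·3)=7/36, b=Δ1−h1·(2M1+M2)/6=5/6
t_q=1/4 → seg 0, τ=1/4; S=3+31/12·τ+0·τ²+-7/12·τ³=931/256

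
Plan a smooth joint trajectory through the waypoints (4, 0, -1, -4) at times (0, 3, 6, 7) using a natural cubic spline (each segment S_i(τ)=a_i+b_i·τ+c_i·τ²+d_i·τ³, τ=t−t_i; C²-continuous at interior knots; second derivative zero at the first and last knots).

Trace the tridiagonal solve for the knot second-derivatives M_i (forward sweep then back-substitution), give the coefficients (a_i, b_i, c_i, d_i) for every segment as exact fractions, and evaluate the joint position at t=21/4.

Δ: Δ0=-4/3, Δ1=-1/3, Δ2=-3
row 1: diag=12, rhs=6; c'=1/4, d'=1/2
row 2: denom=8−3·1/4=29/4; d'=(-16−3·1/2)/(29/4)=-70/29
back: M2=-70/29
back: M1=1/2−1/4·-70/29=32/29
M: M0=0, M1=32/29, M2=-70/29, M3=0
seg 0: a=4, c=M0/2=0, d=(M1−M0)/(6·3)=16/261, b=Δ0−h0·(2M0+M1)/6=-164/87
seg 1: a=0, c=M1/2=16/29, d=(M2−M1)/(6·3)=-17/87, b=Δ1−h1·(2M1+M2)/6=-20/87
seg 2: a=-1, c=M2/2=-35/29, d=(M3−M2)/(6·1)=35/87, b=Δ2−h2·(2M2+M3)/6=-191/87
t_q=21/4 → seg 1, τ=9/4; S=0+-20/87·τ+16/29·τ²+-17/87·τ³=93/1856

  seg 0: a=4 b=-164/87 c=0 d=16/261
  seg 1: a=0 b=-20/87 c=16/29 d=-17/87
  seg 2: a=-1 b=-191/87 c=-35/29 d=35/87
S(21/4) = 93/1856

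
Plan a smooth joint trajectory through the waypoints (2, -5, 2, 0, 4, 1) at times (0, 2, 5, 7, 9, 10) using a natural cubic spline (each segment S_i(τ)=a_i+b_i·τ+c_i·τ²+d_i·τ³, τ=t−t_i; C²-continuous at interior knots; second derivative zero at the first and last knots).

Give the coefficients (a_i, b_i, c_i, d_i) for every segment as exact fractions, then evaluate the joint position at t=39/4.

  seg 0: a=2 b=-28865/5646 c=0 d=1138/2823
  seg 1: a=-5 b=-1553/5646 c=2276/941 d=-8747/16938
  seg 2: a=2 b=830/2823 c=-4195/1882 d=2233/2823
  seg 3: a=0 b=2456/2823 c=4737/1882 d=-11021/11292
  seg 4: a=4 b=-2185/2823 c=-3142/941 d=3142/2823
S(39/4) = 60551/30112

Δ: Δ0=-7/2, Δ1=7/3, Δ2=-1, Δ3=2, Δ4=-3
row 1: diag=10, rhs=35; c'=3/10, d'=7/2
row 2: denom=10−3·3/10=91/10; d'=(-20−3·7/2)/(91/10)=-305/91
row 3: denom=8−2·20/91=688/91; d'=(18−2·-305/91)/(688/91)=281/86
row 4: denom=6−2·91/344=941/172; d'=(-30−2·281/86)/(941/172)=-6284/941
back: M4=-6284/941
back: M3=281/86−91/344·-6284/941=4737/941
back: M2=-305/91−20/91·4737/941=-4195/941
back: M1=7/2−3/10·-4195/941=4552/941
M: M0=0, M1=4552/941, M2=-4195/941, M3=4737/941, M4=-6284/941, M5=0
seg 0: a=2, c=M0/2=0, d=(M1−M0)/(6·2)=1138/2823, b=Δ0−h0·(2M0+M1)/6=-28865/5646
seg 1: a=-5, c=M1/2=2276/941, d=(M2−M1)/(6·3)=-8747/16938, b=Δ1−h1·(2M1+M2)/6=-1553/5646
seg 2: a=2, c=M2/2=-4195/1882, d=(M3−M2)/(6·2)=2233/2823, b=Δ2−h2·(2M2+M3)/6=830/2823
seg 3: a=0, c=M3/2=4737/1882, d=(M4−M3)/(6·2)=-11021/11292, b=Δ3−h3·(2M3+M4)/6=2456/2823
seg 4: a=4, c=M4/2=-3142/941, d=(M5−M4)/(6·1)=3142/2823, b=Δ4−h4·(2M4+M5)/6=-2185/2823
t_q=39/4 → seg 4, τ=3/4; S=4+-2185/2823·τ+-3142/941·τ²+3142/2823·τ³=60551/30112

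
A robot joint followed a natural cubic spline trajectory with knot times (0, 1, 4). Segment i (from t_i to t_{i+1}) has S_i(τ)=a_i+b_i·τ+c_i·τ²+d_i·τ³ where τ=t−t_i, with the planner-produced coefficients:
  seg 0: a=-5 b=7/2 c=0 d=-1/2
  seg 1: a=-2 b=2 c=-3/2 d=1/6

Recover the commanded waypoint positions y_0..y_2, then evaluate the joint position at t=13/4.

y_0=-5 y_1=-2 y_2=-5
S(13/4) = -409/128

y_0 = S_0(0) = a_0 = -5
y_1 = S_1(0) = a_1 = -2
y_2 = S_1(3) = -5
t_q=13/4 is in segment 1 (τ=9/4); S_1(τ)=-409/128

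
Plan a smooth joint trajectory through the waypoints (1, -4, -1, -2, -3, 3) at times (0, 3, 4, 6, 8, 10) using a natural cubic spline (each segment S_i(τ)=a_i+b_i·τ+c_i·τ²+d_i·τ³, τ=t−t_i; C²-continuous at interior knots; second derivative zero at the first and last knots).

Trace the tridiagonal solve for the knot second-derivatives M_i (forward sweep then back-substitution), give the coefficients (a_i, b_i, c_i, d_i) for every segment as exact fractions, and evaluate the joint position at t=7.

Δ: Δ0=-5/3, Δ1=3, Δ2=-1/2, Δ3=-1/2, Δ4=3
row 1: diag=8, rhs=28; c'=1/8, d'=7/2
row 2: denom=6−1·1/8=47/8; d'=(-21−1·7/2)/(47/8)=-196/47
row 3: denom=8−2·16/47=344/47; d'=(0−2·-196/47)/(344/47)=49/43
row 4: denom=8−2·47/172=641/86; d'=(21−2·49/43)/(641/86)=1610/641
back: M4=1610/641
back: M3=49/43−47/172·1610/641=581/1282
back: M2=-196/47−16/47·581/1282=-2772/641
back: M1=7/2−1/8·-2772/641=2590/641
M: M0=0, M1=2590/641, M2=-2772/641, M3=581/1282, M4=1610/641, M5=0
seg 0: a=1, c=M0/2=0, d=(M1−M0)/(6·3)=1295/5769, b=Δ0−h0·(2M0+M1)/6=-7090/1923
seg 1: a=-4, c=M1/2=1295/641, d=(M2−M1)/(6·1)=-2681/1923, b=Δ1−h1·(2M1+M2)/6=4565/1923
seg 2: a=-1, c=M2/2=-1386/641, d=(M3−M2)/(6·2)=6125/15384, b=Δ2−h2·(2M2+M3)/6=4292/1923
seg 3: a=-2, c=M3/2=581/2564, d=(M4−M3)/(6·2)=2639/15384, b=Δ3−h3·(2M3+M4)/6=-6305/3846
seg 4: a=-3, c=M4/2=805/641, d=(M5−M4)/(6·2)=-805/3846, b=Δ4−h4·(2M4+M5)/6=2549/1923
t_q=7 → seg 3, τ=1; S=-2+-6305/3846·τ+581/2564·τ²+2639/15384·τ³=-16621/5128

  seg 0: a=1 b=-7090/1923 c=0 d=1295/5769
  seg 1: a=-4 b=4565/1923 c=1295/641 d=-2681/1923
  seg 2: a=-1 b=4292/1923 c=-1386/641 d=6125/15384
  seg 3: a=-2 b=-6305/3846 c=581/2564 d=2639/15384
  seg 4: a=-3 b=2549/1923 c=805/641 d=-805/3846
S(7) = -16621/5128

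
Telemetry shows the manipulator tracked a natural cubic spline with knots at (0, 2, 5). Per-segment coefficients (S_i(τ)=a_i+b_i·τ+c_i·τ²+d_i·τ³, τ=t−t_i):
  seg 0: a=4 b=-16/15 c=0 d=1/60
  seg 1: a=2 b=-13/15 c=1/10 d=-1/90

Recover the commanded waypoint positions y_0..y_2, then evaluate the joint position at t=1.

y_0=4 y_1=2 y_2=0
S(1) = 59/20

y_0 = S_0(0) = a_0 = 4
y_1 = S_1(0) = a_1 = 2
y_2 = S_1(3) = 0
t_q=1 is in segment 0 (τ=1); S_0(τ)=59/20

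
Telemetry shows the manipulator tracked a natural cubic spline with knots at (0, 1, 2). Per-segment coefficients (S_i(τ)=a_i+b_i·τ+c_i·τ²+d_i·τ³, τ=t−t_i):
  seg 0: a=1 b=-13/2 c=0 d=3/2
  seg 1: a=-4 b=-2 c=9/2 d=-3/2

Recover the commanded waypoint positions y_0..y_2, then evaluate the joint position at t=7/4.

y_0 = S_0(0) = a_0 = 1
y_1 = S_1(0) = a_1 = -4
y_2 = S_1(1) = -3
t_q=7/4 is in segment 1 (τ=3/4); S_1(τ)=-461/128

y_0=1 y_1=-4 y_2=-3
S(7/4) = -461/128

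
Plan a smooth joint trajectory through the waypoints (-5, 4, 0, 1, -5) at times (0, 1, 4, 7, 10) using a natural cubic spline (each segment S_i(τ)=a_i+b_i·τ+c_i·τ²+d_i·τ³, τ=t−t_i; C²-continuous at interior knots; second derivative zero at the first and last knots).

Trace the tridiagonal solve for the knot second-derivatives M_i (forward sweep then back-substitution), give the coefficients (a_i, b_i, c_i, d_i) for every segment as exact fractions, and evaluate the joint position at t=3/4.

  seg 0: a=-5 b=284/27 c=0 d=-41/27
  seg 1: a=4 b=161/27 c=-41/9 d=172/243
  seg 2: a=0 b=-61/27 c=49/27 d=-77/243
  seg 3: a=1 b=2/27 c=-28/27 d=28/243
S(3/4) = 1295/576

Δ: Δ0=9, Δ1=-4/3, Δ2=1/3, Δ3=-2
row 1: diag=8, rhs=-62; c'=3/8, d'=-31/4
row 2: denom=12−3·3/8=87/8; d'=(10−3·-31/4)/(87/8)=266/87
row 3: denom=12−3·8/29=324/29; d'=(-14−3·266/87)/(324/29)=-56/27
back: M3=-56/27
back: M2=266/87−8/29·-56/27=98/27
back: M1=-31/4−3/8·98/27=-82/9
M: M0=0, M1=-82/9, M2=98/27, M3=-56/27, M4=0
seg 0: a=-5, c=M0/2=0, d=(M1−M0)/(6·1)=-41/27, b=Δ0−h0·(2M0+M1)/6=284/27
seg 1: a=4, c=M1/2=-41/9, d=(M2−M1)/(6·3)=172/243, b=Δ1−h1·(2M1+M2)/6=161/27
seg 2: a=0, c=M2/2=49/27, d=(M3−M2)/(6·3)=-77/243, b=Δ2−h2·(2M2+M3)/6=-61/27
seg 3: a=1, c=M3/2=-28/27, d=(M4−M3)/(6·3)=28/243, b=Δ3−h3·(2M3+M4)/6=2/27
t_q=3/4 → seg 0, τ=3/4; S=-5+284/27·τ+0·τ²+-41/27·τ³=1295/576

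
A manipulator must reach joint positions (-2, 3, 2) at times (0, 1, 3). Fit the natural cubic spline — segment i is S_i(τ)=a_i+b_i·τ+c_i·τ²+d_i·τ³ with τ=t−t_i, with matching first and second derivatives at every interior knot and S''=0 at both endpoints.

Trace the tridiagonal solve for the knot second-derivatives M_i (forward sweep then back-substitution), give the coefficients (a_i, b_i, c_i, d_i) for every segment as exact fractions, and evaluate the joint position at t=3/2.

  seg 0: a=-2 b=71/12 c=0 d=-11/12
  seg 1: a=3 b=19/6 c=-11/4 d=11/24
S(3/2) = 253/64

Δ: Δ0=5, Δ1=-1/2
row 1: diag=6, rhs=-33; c'=1/3, d'=-11/2
back: M1=-11/2
M: M0=0, M1=-11/2, M2=0
seg 0: a=-2, c=M0/2=0, d=(M1−M0)/(6·1)=-11/12, b=Δ0−h0·(2M0+M1)/6=71/12
seg 1: a=3, c=M1/2=-11/4, d=(M2−M1)/(6·2)=11/24, b=Δ1−h1·(2M1+M2)/6=19/6
t_q=3/2 → seg 1, τ=1/2; S=3+19/6·τ+-11/4·τ²+11/24·τ³=253/64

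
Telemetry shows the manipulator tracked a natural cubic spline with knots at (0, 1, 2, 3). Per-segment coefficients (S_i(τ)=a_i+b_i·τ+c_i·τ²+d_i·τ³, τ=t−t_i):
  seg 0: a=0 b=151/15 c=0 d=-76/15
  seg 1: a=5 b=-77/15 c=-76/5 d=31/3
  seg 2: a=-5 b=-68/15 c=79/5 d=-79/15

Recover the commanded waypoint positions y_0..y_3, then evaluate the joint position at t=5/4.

y_0 = S_0(0) = a_0 = 0
y_1 = S_1(0) = a_1 = 5
y_2 = S_2(0) = a_2 = -5
y_3 = S_2(1) = 1
t_q=5/4 is in segment 1 (τ=1/4); S_1(τ)=937/320

y_0=0 y_1=5 y_2=-5 y_3=1
S(5/4) = 937/320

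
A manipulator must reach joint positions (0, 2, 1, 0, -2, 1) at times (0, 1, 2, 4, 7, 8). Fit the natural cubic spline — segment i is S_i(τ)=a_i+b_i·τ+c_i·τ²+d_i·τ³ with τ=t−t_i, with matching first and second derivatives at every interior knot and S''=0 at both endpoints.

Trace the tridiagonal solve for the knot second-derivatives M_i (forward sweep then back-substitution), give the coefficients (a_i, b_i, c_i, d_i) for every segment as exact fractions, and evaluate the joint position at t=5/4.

Δ: Δ0=2, Δ1=-1, Δ2=-1/2, Δ3=-2/3, Δ4=3
row 1: diag=4, rhs=-18; c'=1/4, d'=-9/2
row 2: denom=6−1·1/4=23/4; d'=(3−1·-9/2)/(23/4)=30/23
row 3: denom=10−2·8/23=214/23; d'=(-1−2·30/23)/(214/23)=-83/214
row 4: denom=8−3·69/214=1505/214; d'=(22−3·-83/214)/(1505/214)=4957/1505
back: M4=4957/1505
back: M3=-83/214−69/214·4957/1505=-2182/1505
back: M2=30/23−8/23·-2182/1505=2722/1505
back: M1=-9/2−1/4·2722/1505=-7453/1505
M: M0=0, M1=-7453/1505, M2=2722/1505, M3=-2182/1505, M4=4957/1505, M5=0
seg 0: a=0, c=M0/2=0, d=(M1−M0)/(6·1)=-7453/9030, b=Δ0−h0·(2M0+M1)/6=25513/9030
seg 1: a=2, c=M1/2=-7453/3010, d=(M2−M1)/(6·1)=2035/1806, b=Δ1−h1·(2M1+M2)/6=1577/4515
seg 2: a=1, c=M2/2=1361/1505, d=(M3−M2)/(6·2)=-1226/4515, b=Δ2−h2·(2M2+M3)/6=-1577/1290
seg 3: a=0, c=M3/2=-1091/1505, d=(M4−M3)/(6·3)=7139/27090, b=Δ3−h3·(2M3+M4)/6=-7799/9030
seg 4: a=-2, c=M4/2=4957/3010, d=(M5−M4)/(6·1)=-4957/9030, b=Δ4−h4·(2M4+M5)/6=8588/4515
t_q=5/4 → seg 1, τ=1/4; S=2+1577/4515·τ+-7453/3010·τ²+2035/1806·τ³=375681/192640

  seg 0: a=0 b=25513/9030 c=0 d=-7453/9030
  seg 1: a=2 b=1577/4515 c=-7453/3010 d=2035/1806
  seg 2: a=1 b=-1577/1290 c=1361/1505 d=-1226/4515
  seg 3: a=0 b=-7799/9030 c=-1091/1505 d=7139/27090
  seg 4: a=-2 b=8588/4515 c=4957/3010 d=-4957/9030
S(5/4) = 375681/192640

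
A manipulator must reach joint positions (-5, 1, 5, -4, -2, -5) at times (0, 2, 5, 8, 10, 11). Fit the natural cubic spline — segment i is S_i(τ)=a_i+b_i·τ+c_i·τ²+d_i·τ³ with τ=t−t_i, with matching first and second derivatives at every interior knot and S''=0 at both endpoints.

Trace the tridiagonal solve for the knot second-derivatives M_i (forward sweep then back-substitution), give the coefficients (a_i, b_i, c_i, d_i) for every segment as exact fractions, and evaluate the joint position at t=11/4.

  seg 0: a=-5 b=4264/1419 c=0 d=-7/5676
  seg 1: a=1 b=4243/1419 c=-7/946 d=-4639/25542
  seg 2: a=5 b=-5557/2838 c=-2330/1419 d=11023/25542
  seg 3: a=-4 b=-224/1419 c=2121/946 d=-1180/1419
  seg 4: a=-2 b=-1658/1419 c=-2599/946 d=2599/2838
S(11/4) = 191429/60544

Δ: Δ0=3, Δ1=4/3, Δ2=-3, Δ3=1, Δ4=-3
row 1: diag=10, rhs=-10; c'=3/10, d'=-1
row 2: denom=12−3·3/10=111/10; d'=(-26−3·-1)/(111/10)=-230/111
row 3: denom=10−3·10/37=340/37; d'=(24−3·-230/111)/(340/37)=559/170
row 4: denom=6−2·37/170=473/85; d'=(-24−2·559/170)/(473/85)=-2599/473
back: M4=-2599/473
back: M3=559/170−37/170·-2599/473=2121/473
back: M2=-230/111−10/37·2121/473=-4660/1419
back: M1=-1−3/10·-4660/1419=-7/473
M: M0=0, M1=-7/473, M2=-4660/1419, M3=2121/473, M4=-2599/473, M5=0
seg 0: a=-5, c=M0/2=0, d=(M1−M0)/(6·2)=-7/5676, b=Δ0−h0·(2M0+M1)/6=4264/1419
seg 1: a=1, c=M1/2=-7/946, d=(M2−M1)/(6·3)=-4639/25542, b=Δ1−h1·(2M1+M2)/6=4243/1419
seg 2: a=5, c=M2/2=-2330/1419, d=(M3−M2)/(6·3)=11023/25542, b=Δ2−h2·(2M2+M3)/6=-5557/2838
seg 3: a=-4, c=M3/2=2121/946, d=(M4−M3)/(6·2)=-1180/1419, b=Δ3−h3·(2M3+M4)/6=-224/1419
seg 4: a=-2, c=M4/2=-2599/946, d=(M5−M4)/(6·1)=2599/2838, b=Δ4−h4·(2M4+M5)/6=-1658/1419
t_q=11/4 → seg 1, τ=3/4; S=1+4243/1419·τ+-7/946·τ²+-4639/25542·τ³=191429/60544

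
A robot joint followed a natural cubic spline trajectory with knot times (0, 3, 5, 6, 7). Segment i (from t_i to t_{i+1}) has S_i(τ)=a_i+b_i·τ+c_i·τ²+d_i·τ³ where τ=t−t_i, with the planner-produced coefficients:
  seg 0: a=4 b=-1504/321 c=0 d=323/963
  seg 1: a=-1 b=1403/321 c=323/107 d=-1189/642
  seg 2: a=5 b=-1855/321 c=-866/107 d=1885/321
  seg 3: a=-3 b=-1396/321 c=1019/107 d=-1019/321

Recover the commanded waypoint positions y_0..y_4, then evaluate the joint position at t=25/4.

y_0 = S_0(0) = a_0 = 4
y_1 = S_1(0) = a_1 = -1
y_2 = S_2(0) = a_2 = 5
y_3 = S_3(0) = a_3 = -3
y_4 = S_3(1) = -1
t_q=25/4 is in segment 3 (τ=1/4); S_3(τ)=-24253/6848

y_0=4 y_1=-1 y_2=5 y_3=-3 y_4=-1
S(25/4) = -24253/6848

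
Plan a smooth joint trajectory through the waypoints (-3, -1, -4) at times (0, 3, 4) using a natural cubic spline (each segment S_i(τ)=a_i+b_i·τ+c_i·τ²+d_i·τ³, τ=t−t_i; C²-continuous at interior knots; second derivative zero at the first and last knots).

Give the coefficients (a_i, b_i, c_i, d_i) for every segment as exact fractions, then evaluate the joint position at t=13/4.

  seg 0: a=-3 b=49/24 c=0 d=-11/72
  seg 1: a=-1 b=-25/12 c=-11/8 d=11/24
S(13/4) = -819/512

Δ: Δ0=2/3, Δ1=-3
row 1: diag=8, rhs=-22; c'=1/8, d'=-11/4
back: M1=-11/4
M: M0=0, M1=-11/4, M2=0
seg 0: a=-3, c=M0/2=0, d=(M1−M0)/(6·3)=-11/72, b=Δ0−h0·(2M0+M1)/6=49/24
seg 1: a=-1, c=M1/2=-11/8, d=(M2−M1)/(6·1)=11/24, b=Δ1−h1·(2M1+M2)/6=-25/12
t_q=13/4 → seg 1, τ=1/4; S=-1+-25/12·τ+-11/8·τ²+11/24·τ³=-819/512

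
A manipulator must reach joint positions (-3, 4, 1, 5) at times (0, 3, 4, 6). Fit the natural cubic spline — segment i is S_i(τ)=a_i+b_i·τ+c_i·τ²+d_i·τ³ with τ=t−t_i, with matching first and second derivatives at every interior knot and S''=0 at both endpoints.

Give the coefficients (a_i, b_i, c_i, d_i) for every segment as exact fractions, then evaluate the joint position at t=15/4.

  seg 0: a=-3 b=662/141 c=0 d=-37/141
  seg 1: a=4 b=-337/141 c=-111/47 d=247/141
  seg 2: a=1 b=-262/141 c=136/47 d=-68/141
S(15/4) = 4867/3008

Δ: Δ0=7/3, Δ1=-3, Δ2=2
row 1: diag=8, rhs=-32; c'=1/8, d'=-4
row 2: denom=6−1·1/8=47/8; d'=(30−1·-4)/(47/8)=272/47
back: M2=272/47
back: M1=-4−1/8·272/47=-222/47
M: M0=0, M1=-222/47, M2=272/47, M3=0
seg 0: a=-3, c=M0/2=0, d=(M1−M0)/(6·3)=-37/141, b=Δ0−h0·(2M0+M1)/6=662/141
seg 1: a=4, c=M1/2=-111/47, d=(M2−M1)/(6·1)=247/141, b=Δ1−h1·(2M1+M2)/6=-337/141
seg 2: a=1, c=M2/2=136/47, d=(M3−M2)/(6·2)=-68/141, b=Δ2−h2·(2M2+M3)/6=-262/141
t_q=15/4 → seg 1, τ=3/4; S=4+-337/141·τ+-111/47·τ²+247/141·τ³=4867/3008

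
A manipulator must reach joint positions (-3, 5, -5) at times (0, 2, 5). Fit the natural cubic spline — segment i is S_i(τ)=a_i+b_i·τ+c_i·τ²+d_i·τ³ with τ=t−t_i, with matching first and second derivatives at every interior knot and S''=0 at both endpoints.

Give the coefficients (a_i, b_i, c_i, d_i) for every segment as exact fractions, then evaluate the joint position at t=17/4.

  seg 0: a=-3 b=82/15 c=0 d=-11/30
  seg 1: a=5 b=16/15 c=-11/5 d=11/45
S(17/4) = -61/64

Δ: Δ0=4, Δ1=-10/3
row 1: diag=10, rhs=-44; c'=3/10, d'=-22/5
back: M1=-22/5
M: M0=0, M1=-22/5, M2=0
seg 0: a=-3, c=M0/2=0, d=(M1−M0)/(6·2)=-11/30, b=Δ0−h0·(2M0+M1)/6=82/15
seg 1: a=5, c=M1/2=-11/5, d=(M2−M1)/(6·3)=11/45, b=Δ1−h1·(2M1+M2)/6=16/15
t_q=17/4 → seg 1, τ=9/4; S=5+16/15·τ+-11/5·τ²+11/45·τ³=-61/64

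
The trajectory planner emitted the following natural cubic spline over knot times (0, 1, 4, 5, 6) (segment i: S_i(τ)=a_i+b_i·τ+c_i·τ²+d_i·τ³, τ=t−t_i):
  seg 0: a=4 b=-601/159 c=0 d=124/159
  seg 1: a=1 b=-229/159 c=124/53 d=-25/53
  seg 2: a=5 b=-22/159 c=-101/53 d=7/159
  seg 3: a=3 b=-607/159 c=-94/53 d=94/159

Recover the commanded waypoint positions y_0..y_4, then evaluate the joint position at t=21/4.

y_0 = S_0(0) = a_0 = 4
y_1 = S_1(0) = a_1 = 1
y_2 = S_2(0) = a_2 = 5
y_3 = S_3(0) = a_3 = 3
y_4 = S_3(1) = -2
t_q=21/4 is in segment 3 (τ=1/4); S_3(τ)=3297/1696

y_0=4 y_1=1 y_2=5 y_3=3 y_4=-2
S(21/4) = 3297/1696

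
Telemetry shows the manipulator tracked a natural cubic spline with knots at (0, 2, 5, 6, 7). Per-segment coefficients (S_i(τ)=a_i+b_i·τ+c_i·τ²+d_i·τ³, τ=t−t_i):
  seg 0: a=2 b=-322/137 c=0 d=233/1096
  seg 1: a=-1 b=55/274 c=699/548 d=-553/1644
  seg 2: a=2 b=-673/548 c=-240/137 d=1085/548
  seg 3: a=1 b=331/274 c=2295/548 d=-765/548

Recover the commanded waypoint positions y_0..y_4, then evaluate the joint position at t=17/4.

y_0=2 y_1=-1 y_2=2 y_3=1 y_4=5
S(17/4) = 72865/35072

y_0 = S_0(0) = a_0 = 2
y_1 = S_1(0) = a_1 = -1
y_2 = S_2(0) = a_2 = 2
y_3 = S_3(0) = a_3 = 1
y_4 = S_3(1) = 5
t_q=17/4 is in segment 1 (τ=9/4); S_1(τ)=72865/35072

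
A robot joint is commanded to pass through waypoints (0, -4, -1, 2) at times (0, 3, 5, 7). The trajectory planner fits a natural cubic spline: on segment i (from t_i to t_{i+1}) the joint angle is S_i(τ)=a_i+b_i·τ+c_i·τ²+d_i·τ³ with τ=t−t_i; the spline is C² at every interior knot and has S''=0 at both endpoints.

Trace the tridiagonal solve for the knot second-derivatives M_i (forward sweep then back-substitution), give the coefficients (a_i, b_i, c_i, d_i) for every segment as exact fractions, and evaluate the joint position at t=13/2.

Δ: Δ0=-4/3, Δ1=3/2, Δ2=3/2
row 1: diag=10, rhs=17; c'=1/5, d'=17/10
row 2: denom=8−2·1/5=38/5; d'=(0−2·17/10)/(38/5)=-17/38
back: M2=-17/38
back: M1=17/10−1/5·-17/38=34/19
M: M0=0, M1=34/19, M2=-17/38, M3=0
seg 0: a=0, c=M0/2=0, d=(M1−M0)/(6·3)=17/171, b=Δ0−h0·(2M0+M1)/6=-127/57
seg 1: a=-4, c=M1/2=17/19, d=(M2−M1)/(6·2)=-85/456, b=Δ1−h1·(2M1+M2)/6=26/57
seg 2: a=-1, c=M2/2=-17/76, d=(M3−M2)/(6·2)=17/456, b=Δ2−h2·(2M2+M3)/6=205/114
t_q=13/2 → seg 2, τ=3/2; S=-1+205/114·τ+-17/76·τ²+17/456·τ³=1605/1216

  seg 0: a=0 b=-127/57 c=0 d=17/171
  seg 1: a=-4 b=26/57 c=17/19 d=-85/456
  seg 2: a=-1 b=205/114 c=-17/76 d=17/456
S(13/2) = 1605/1216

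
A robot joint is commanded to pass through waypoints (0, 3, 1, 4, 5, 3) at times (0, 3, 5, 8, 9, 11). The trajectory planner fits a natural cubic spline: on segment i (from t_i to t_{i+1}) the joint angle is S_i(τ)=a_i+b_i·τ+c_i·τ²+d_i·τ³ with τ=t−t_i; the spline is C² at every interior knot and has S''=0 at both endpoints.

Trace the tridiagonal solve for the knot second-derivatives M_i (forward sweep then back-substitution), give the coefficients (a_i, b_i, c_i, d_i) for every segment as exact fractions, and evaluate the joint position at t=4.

  seg 0: a=0 b=583/331 c=0 d=-28/331
  seg 1: a=3 b=-173/331 c=-252/331 d=173/662
  seg 2: a=1 b=-143/331 c=267/331 d=-109/993
  seg 3: a=4 b=478/331 c=-60/331 d=-87/331
  seg 4: a=5 b=97/331 c=-321/331 d=107/662
S(4) = 1309/662

Δ: Δ0=1, Δ1=-1, Δ2=1, Δ3=1, Δ4=-1
row 1: diag=10, rhs=-12; c'=1/5, d'=-6/5
row 2: denom=10−2·1/5=48/5; d'=(12−2·-6/5)/(48/5)=3/2
row 3: denom=8−3·5/16=113/16; d'=(0−3·3/2)/(113/16)=-72/113
row 4: denom=6−1·16/113=662/113; d'=(-12−1·-72/113)/(662/113)=-642/331
back: M4=-642/331
back: M3=-72/113−16/113·-642/331=-120/331
back: M2=3/2−5/16·-120/331=534/331
back: M1=-6/5−1/5·534/331=-504/331
M: M0=0, M1=-504/331, M2=534/331, M3=-120/331, M4=-642/331, M5=0
seg 0: a=0, c=M0/2=0, d=(M1−M0)/(6·3)=-28/331, b=Δ0−h0·(2M0+M1)/6=583/331
seg 1: a=3, c=M1/2=-252/331, d=(M2−M1)/(6·2)=173/662, b=Δ1−h1·(2M1+M2)/6=-173/331
seg 2: a=1, c=M2/2=267/331, d=(M3−M2)/(6·3)=-109/993, b=Δ2−h2·(2M2+M3)/6=-143/331
seg 3: a=4, c=M3/2=-60/331, d=(M4−M3)/(6·1)=-87/331, b=Δ3−h3·(2M3+M4)/6=478/331
seg 4: a=5, c=M4/2=-321/331, d=(M5−M4)/(6·2)=107/662, b=Δ4−h4·(2M4+M5)/6=97/331
t_q=4 → seg 1, τ=1; S=3+-173/331·τ+-252/331·τ²+173/662·τ³=1309/662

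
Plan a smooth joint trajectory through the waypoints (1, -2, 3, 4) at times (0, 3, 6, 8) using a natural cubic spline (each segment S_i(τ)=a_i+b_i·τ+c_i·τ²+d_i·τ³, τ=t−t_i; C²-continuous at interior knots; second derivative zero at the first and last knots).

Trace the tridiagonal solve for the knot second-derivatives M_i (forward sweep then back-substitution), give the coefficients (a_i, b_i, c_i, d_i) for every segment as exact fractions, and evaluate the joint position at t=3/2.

  seg 0: a=1 b=-403/222 c=0 d=181/1998
  seg 1: a=-2 b=70/111 c=181/222 d=-313/1998
  seg 2: a=3 b=287/222 c=-22/37 d=11/111
S(3/2) = -839/592

Δ: Δ0=-1, Δ1=5/3, Δ2=1/2
row 1: diag=12, rhs=16; c'=1/4, d'=4/3
row 2: denom=10−3·1/4=37/4; d'=(-7−3·4/3)/(37/4)=-44/37
back: M2=-44/37
back: M1=4/3−1/4·-44/37=181/111
M: M0=0, M1=181/111, M2=-44/37, M3=0
seg 0: a=1, c=M0/2=0, d=(M1−M0)/(6·3)=181/1998, b=Δ0−h0·(2M0+M1)/6=-403/222
seg 1: a=-2, c=M1/2=181/222, d=(M2−M1)/(6·3)=-313/1998, b=Δ1−h1·(2M1+M2)/6=70/111
seg 2: a=3, c=M2/2=-22/37, d=(M3−M2)/(6·2)=11/111, b=Δ2−h2·(2M2+M3)/6=287/222
t_q=3/2 → seg 0, τ=3/2; S=1+-403/222·τ+0·τ²+181/1998·τ³=-839/592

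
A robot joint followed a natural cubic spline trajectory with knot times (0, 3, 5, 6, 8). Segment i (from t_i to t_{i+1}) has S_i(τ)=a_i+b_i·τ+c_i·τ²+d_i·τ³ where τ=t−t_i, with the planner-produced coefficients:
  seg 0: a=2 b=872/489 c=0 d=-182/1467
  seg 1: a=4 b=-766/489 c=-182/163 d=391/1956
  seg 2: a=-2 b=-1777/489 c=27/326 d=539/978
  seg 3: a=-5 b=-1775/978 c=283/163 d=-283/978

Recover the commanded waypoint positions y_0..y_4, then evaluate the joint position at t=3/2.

y_0=2 y_1=4 y_2=-2 y_3=-5 y_4=-4
S(3/2) = 2775/652

y_0 = S_0(0) = a_0 = 2
y_1 = S_1(0) = a_1 = 4
y_2 = S_2(0) = a_2 = -2
y_3 = S_3(0) = a_3 = -5
y_4 = S_3(2) = -4
t_q=3/2 is in segment 0 (τ=3/2); S_0(τ)=2775/652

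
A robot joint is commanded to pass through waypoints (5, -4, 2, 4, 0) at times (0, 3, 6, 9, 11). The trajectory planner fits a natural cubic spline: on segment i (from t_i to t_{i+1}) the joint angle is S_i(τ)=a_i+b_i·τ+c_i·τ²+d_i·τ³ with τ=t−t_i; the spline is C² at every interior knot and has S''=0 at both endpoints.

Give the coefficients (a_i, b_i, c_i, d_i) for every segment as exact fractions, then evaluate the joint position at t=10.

Δ: Δ0=-3, Δ1=2, Δ2=2/3, Δ3=-2
row 1: diag=12, rhs=30; c'=1/4, d'=5/2
row 2: denom=12−3·1/4=45/4; d'=(-8−3·5/2)/(45/4)=-62/45
row 3: denom=10−3·4/15=46/5; d'=(-16−3·-62/45)/(46/5)=-89/69
back: M3=-89/69
back: M2=-62/45−4/15·-89/69=-214/207
back: M1=5/2−1/4·-214/207=571/207
M: M0=0, M1=571/207, M2=-214/207, M3=-89/69, M4=0
seg 0: a=5, c=M0/2=0, d=(M1−M0)/(6·3)=571/3726, b=Δ0−h0·(2M0+M1)/6=-1813/414
seg 1: a=-4, c=M1/2=571/414, d=(M2−M1)/(6·3)=-785/3726, b=Δ1−h1·(2M1+M2)/6=-50/207
seg 2: a=2, c=M2/2=-107/207, d=(M3−M2)/(6·3)=-53/3726, b=Δ2−h2·(2M2+M3)/6=971/414
seg 3: a=4, c=M3/2=-89/138, d=(M4−M3)/(6·2)=89/828, b=Δ3−h3·(2M3+M4)/6=-236/207
t_q=10 → seg 3, τ=1; S=4+-236/207·τ+-89/138·τ²+89/828·τ³=641/276

  seg 0: a=5 b=-1813/414 c=0 d=571/3726
  seg 1: a=-4 b=-50/207 c=571/414 d=-785/3726
  seg 2: a=2 b=971/414 c=-107/207 d=-53/3726
  seg 3: a=4 b=-236/207 c=-89/138 d=89/828
S(10) = 641/276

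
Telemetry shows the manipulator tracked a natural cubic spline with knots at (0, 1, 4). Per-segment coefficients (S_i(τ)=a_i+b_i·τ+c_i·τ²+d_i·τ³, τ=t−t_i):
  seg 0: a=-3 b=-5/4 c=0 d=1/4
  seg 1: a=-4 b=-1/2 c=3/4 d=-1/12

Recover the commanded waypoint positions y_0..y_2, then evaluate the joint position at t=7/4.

y_0=-3 y_1=-4 y_2=-1
S(7/4) = -1021/256

y_0 = S_0(0) = a_0 = -3
y_1 = S_1(0) = a_1 = -4
y_2 = S_1(3) = -1
t_q=7/4 is in segment 1 (τ=3/4); S_1(τ)=-1021/256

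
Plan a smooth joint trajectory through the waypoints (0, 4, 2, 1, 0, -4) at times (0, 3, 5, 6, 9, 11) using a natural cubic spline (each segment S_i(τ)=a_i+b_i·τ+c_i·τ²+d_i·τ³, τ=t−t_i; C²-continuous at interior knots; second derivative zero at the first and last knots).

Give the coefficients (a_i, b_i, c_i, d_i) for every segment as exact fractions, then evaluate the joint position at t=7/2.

Δ: Δ0=4/3, Δ1=-1, Δ2=-1, Δ3=-1/3, Δ4=-2
row 1: diag=10, rhs=-14; c'=1/5, d'=-7/5
row 2: denom=6−2·1/5=28/5; d'=(0−2·-7/5)/(28/5)=1/2
row 3: denom=8−1·5/28=219/28; d'=(4−1·1/2)/(219/28)=98/219
row 4: denom=10−3·28/73=646/73; d'=(-10−3·98/219)/(646/73)=-414/323
back: M4=-414/323
back: M3=98/219−28/73·-414/323=910/969
back: M2=1/2−5/28·910/969=322/969
back: M1=-7/5−1/5·322/969=-1421/969
M: M0=0, M1=-1421/969, M2=322/969, M3=910/969, M4=-414/323, M5=0
seg 0: a=0, c=M0/2=0, d=(M1−M0)/(6·3)=-1421/17442, b=Δ0−h0·(2M0+M1)/6=1335/646
seg 1: a=4, c=M1/2=-1421/1938, d=(M2−M1)/(6·2)=581/3876, b=Δ1−h1·(2M1+M2)/6=-43/323
seg 2: a=2, c=M2/2=161/969, d=(M3−M2)/(6·1)=98/969, b=Δ2−h2·(2M2+M3)/6=-1228/969
seg 3: a=1, c=M3/2=455/969, d=(M4−M3)/(6·3)=-1076/8721, b=Δ3−h3·(2M3+M4)/6=-12/19
seg 4: a=0, c=M4/2=-207/323, d=(M5−M4)/(6·2)=69/646, b=Δ4−h4·(2M4+M5)/6=-370/323
t_q=7/2 → seg 1, τ=1/2; S=4+-43/323·τ+-1421/1938·τ²+581/3876·τ³=38955/10336

  seg 0: a=0 b=1335/646 c=0 d=-1421/17442
  seg 1: a=4 b=-43/323 c=-1421/1938 d=581/3876
  seg 2: a=2 b=-1228/969 c=161/969 d=98/969
  seg 3: a=1 b=-12/19 c=455/969 d=-1076/8721
  seg 4: a=0 b=-370/323 c=-207/323 d=69/646
S(7/2) = 38955/10336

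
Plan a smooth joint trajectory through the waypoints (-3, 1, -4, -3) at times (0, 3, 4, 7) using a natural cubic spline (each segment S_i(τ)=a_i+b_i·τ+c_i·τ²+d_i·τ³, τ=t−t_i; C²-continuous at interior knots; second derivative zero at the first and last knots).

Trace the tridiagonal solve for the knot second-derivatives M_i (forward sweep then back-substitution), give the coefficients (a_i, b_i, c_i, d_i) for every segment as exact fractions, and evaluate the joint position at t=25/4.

Δ: Δ0=4/3, Δ1=-5, Δ2=1/3
row 1: diag=8, rhs=-38; c'=1/8, d'=-19/4
row 2: denom=8−1·1/8=63/8; d'=(32−1·-19/4)/(63/8)=14/3
back: M2=14/3
back: M1=-19/4−1/8·14/3=-16/3
M: M0=0, M1=-16/3, M2=14/3, M3=0
seg 0: a=-3, c=M0/2=0, d=(M1−M0)/(6·3)=-8/27, b=Δ0−h0·(2M0+M1)/6=4
seg 1: a=1, c=M1/2=-8/3, d=(M2−M1)/(6·1)=5/3, b=Δ1−h1·(2M1+M2)/6=-4
seg 2: a=-4, c=M2/2=7/3, d=(M3−M2)/(6·3)=-7/27, b=Δ2−h2·(2M2+M3)/6=-13/3
t_q=25/4 → seg 2, τ=9/4; S=-4+-13/3·τ+7/3·τ²+-7/27·τ³=-313/64

  seg 0: a=-3 b=4 c=0 d=-8/27
  seg 1: a=1 b=-4 c=-8/3 d=5/3
  seg 2: a=-4 b=-13/3 c=7/3 d=-7/27
S(25/4) = -313/64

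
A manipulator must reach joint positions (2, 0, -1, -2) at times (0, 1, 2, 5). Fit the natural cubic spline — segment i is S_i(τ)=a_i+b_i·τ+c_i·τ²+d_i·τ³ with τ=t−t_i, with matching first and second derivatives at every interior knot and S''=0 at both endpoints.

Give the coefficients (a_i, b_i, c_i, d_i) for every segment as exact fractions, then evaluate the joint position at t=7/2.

  seg 0: a=2 b=-208/93 c=0 d=22/93
  seg 1: a=0 b=-142/93 c=22/31 d=-17/93
  seg 2: a=-1 b=-61/93 c=5/31 d=-5/279
S(7/2) = -417/248

Δ: Δ0=-2, Δ1=-1, Δ2=-1/3
row 1: diag=4, rhs=6; c'=1/4, d'=3/2
row 2: denom=8−1·1/4=31/4; d'=(4−1·3/2)/(31/4)=10/31
back: M2=10/31
back: M1=3/2−1/4·10/31=44/31
M: M0=0, M1=44/31, M2=10/31, M3=0
seg 0: a=2, c=M0/2=0, d=(M1−M0)/(6·1)=22/93, b=Δ0−h0·(2M0+M1)/6=-208/93
seg 1: a=0, c=M1/2=22/31, d=(M2−M1)/(6·1)=-17/93, b=Δ1−h1·(2M1+M2)/6=-142/93
seg 2: a=-1, c=M2/2=5/31, d=(M3−M2)/(6·3)=-5/279, b=Δ2−h2·(2M2+M3)/6=-61/93
t_q=7/2 → seg 2, τ=3/2; S=-1+-61/93·τ+5/31·τ²+-5/279·τ³=-417/248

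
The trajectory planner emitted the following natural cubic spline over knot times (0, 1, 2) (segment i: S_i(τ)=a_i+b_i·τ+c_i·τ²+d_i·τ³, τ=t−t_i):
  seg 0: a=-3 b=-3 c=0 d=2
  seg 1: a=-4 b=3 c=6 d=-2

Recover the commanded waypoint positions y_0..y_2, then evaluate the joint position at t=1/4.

y_0 = S_0(0) = a_0 = -3
y_1 = S_1(0) = a_1 = -4
y_2 = S_1(1) = 3
t_q=1/4 is in segment 0 (τ=1/4); S_0(τ)=-119/32

y_0=-3 y_1=-4 y_2=3
S(1/4) = -119/32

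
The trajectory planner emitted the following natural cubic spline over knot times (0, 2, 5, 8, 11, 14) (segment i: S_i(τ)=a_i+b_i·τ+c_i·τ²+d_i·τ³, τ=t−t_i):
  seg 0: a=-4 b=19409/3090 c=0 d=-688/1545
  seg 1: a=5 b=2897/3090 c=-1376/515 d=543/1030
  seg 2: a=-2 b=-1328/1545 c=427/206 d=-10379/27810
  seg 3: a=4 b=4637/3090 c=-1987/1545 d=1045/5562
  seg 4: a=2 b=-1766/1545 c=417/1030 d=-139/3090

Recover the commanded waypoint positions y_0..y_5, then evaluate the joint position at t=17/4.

y_0=-4 y_1=5 y_2=-2 y_3=4 y_4=2 y_5=1
S(17/4) = -5429/13184

y_0 = S_0(0) = a_0 = -4
y_1 = S_1(0) = a_1 = 5
y_2 = S_2(0) = a_2 = -2
y_3 = S_3(0) = a_3 = 4
y_4 = S_4(0) = a_4 = 2
y_5 = S_4(3) = 1
t_q=17/4 is in segment 1 (τ=9/4); S_1(τ)=-5429/13184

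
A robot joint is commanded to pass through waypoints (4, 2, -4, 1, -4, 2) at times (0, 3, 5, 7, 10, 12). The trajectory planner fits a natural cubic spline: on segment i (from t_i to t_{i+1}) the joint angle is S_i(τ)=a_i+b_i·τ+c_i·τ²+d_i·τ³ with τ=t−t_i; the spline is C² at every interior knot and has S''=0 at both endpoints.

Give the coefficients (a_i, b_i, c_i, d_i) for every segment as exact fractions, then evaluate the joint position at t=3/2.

  seg 0: a=4 b=1381/2172 c=0 d=-943/6516
  seg 1: a=2 b=-3553/1086 c=-943/724 d=781/1086
  seg 2: a=-4 b=161/1086 c=2181/724 d=-3989/4344
  seg 3: a=1 b=640/543 c=-452/181 d=841/1629
  seg 4: a=-4 b=73/543 c=389/181 d=-389/1086
S(3/2) = 25863/5792

Δ: Δ0=-2/3, Δ1=-3, Δ2=5/2, Δ3=-5/3, Δ4=3
row 1: diag=10, rhs=-14; c'=1/5, d'=-7/5
row 2: denom=8−2·1/5=38/5; d'=(33−2·-7/5)/(38/5)=179/38
row 3: denom=10−2·5/19=180/19; d'=(-25−2·179/38)/(180/19)=-109/30
row 4: denom=10−3·19/60=181/20; d'=(28−3·-109/30)/(181/20)=778/181
back: M4=778/181
back: M3=-109/30−19/60·778/181=-904/181
back: M2=179/38−5/19·-904/181=2181/362
back: M1=-7/5−1/5·2181/362=-943/362
M: M0=0, M1=-943/362, M2=2181/362, M3=-904/181, M4=778/181, M5=0
seg 0: a=4, c=M0/2=0, d=(M1−M0)/(6·3)=-943/6516, b=Δ0−h0·(2M0+M1)/6=1381/2172
seg 1: a=2, c=M1/2=-943/724, d=(M2−M1)/(6·2)=781/1086, b=Δ1−h1·(2M1+M2)/6=-3553/1086
seg 2: a=-4, c=M2/2=2181/724, d=(M3−M2)/(6·2)=-3989/4344, b=Δ2−h2·(2M2+M3)/6=161/1086
seg 3: a=1, c=M3/2=-452/181, d=(M4−M3)/(6·3)=841/1629, b=Δ3−h3·(2M3+M4)/6=640/543
seg 4: a=-4, c=M4/2=389/181, d=(M5−M4)/(6·2)=-389/1086, b=Δ4−h4·(2M4+M5)/6=73/543
t_q=3/2 → seg 0, τ=3/2; S=4+1381/2172·τ+0·τ²+-943/6516·τ³=25863/5792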